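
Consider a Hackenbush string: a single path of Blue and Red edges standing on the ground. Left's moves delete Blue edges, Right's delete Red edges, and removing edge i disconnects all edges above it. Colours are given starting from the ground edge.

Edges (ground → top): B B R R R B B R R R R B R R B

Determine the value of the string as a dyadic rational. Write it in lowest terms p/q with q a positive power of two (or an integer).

9747/8192

Prefix values for B B R R R B B R R R R B R R B via {L|R} + simplicity:
1 of 15 · B · max L 0 · min R +∞ = 1
2 of 15 · BB · max L 1 · min R +∞ = 2
3 of 15 · BBR · max L 1 · min R 2 = 3/2
4 of 15 · BBRR · max L 1 · min R 3/2 = 5/4
5 of 15 · BBRRR · max L 1 · min R 5/4 = 9/8
6 of 15 · BBRRRB · max L 9/8 · min R 5/4 = 19/16
7 of 15 · BBRRRBB · max L 19/16 · min R 5/4 = 39/32
8 of 15 · BBRRRBBR · max L 19/16 · min R 39/32 = 77/64
9 of 15 · BBRRRBBRR · max L 19/16 · min R 77/64 = 153/128
10 of 15 · BBRRRBBRRR · max L 19/16 · min R 153/128 = 305/256
11 of 15 · BBRRRBBRRRR · max L 19/16 · min R 305/256 = 609/512
12 of 15 · BBRRRBBRRRRB · max L 609/512 · min R 305/256 = 1219/1024
13 of 15 · BBRRRBBRRRRBR · max L 609/512 · min R 1219/1024 = 2437/2048
14 of 15 · BBRRRBBRRRRBRR · max L 609/512 · min R 2437/2048 = 4873/4096
15 of 15 · BBRRRBBRRRRBRRB · max L 4873/4096 · min R 2437/2048 = 9747/8192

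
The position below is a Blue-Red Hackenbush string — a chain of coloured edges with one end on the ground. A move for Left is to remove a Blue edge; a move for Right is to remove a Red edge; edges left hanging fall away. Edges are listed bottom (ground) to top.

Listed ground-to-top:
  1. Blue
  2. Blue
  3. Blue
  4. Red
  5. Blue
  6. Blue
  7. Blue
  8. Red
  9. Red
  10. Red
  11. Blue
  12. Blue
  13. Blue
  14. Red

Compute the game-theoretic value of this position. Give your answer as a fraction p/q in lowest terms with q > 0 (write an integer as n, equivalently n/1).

B: Left { 0 }, Right { · } — simplest 1
BB: Left { 0,1 }, Right { · } — simplest 2
BBB: Left { 0,1,2 }, Right { · } — simplest 3
BBBR: Left { 0,1,2 }, Right { 3 } — simplest 5/2
BBBRB: Left { 0,1,2,5/2 }, Right { 3 } — simplest 11/4
BBBRBB: Left { 0,1,2,5/2,11/4 }, Right { 3 } — simplest 23/8
BBBRBBB: Left { 0,1,2,5/2,11/4,23/8 }, Right { 3 } — simplest 47/16
BBBRBBBR: Left { 0,1,2,5/2,11/4,23/8 }, Right { 47/16,3 } — simplest 93/32
BBBRBBBRR: Left { 0,1,2,5/2,11/4,23/8 }, Right { 93/32,47/16,3 } — simplest 185/64
BBBRBBBRRR: Left { 0,1,2,5/2,11/4,23/8 }, Right { 185/64,93/32,47/16,3 } — simplest 369/128
BBBRBBBRRRB: Left { 0,1,2,5/2,11/4,23/8,369/128 }, Right { 185/64,93/32,47/16,3 } — simplest 739/256
BBBRBBBRRRBB: Left { 0,1,2,5/2,11/4,23/8,369/128,739/256 }, Right { 185/64,93/32,47/16,3 } — simplest 1479/512
BBBRBBBRRRBBB: Left { 0,1,2,5/2,11/4,23/8,369/128,739/256,1479/512 }, Right { 185/64,93/32,47/16,3 } — simplest 2959/1024
BBBRBBBRRRBBBR: Left { 0,1,2,5/2,11/4,23/8,369/128,739/256,1479/512 }, Right { 2959/1024,185/64,93/32,47/16,3 } — simplest 5917/2048

5917/2048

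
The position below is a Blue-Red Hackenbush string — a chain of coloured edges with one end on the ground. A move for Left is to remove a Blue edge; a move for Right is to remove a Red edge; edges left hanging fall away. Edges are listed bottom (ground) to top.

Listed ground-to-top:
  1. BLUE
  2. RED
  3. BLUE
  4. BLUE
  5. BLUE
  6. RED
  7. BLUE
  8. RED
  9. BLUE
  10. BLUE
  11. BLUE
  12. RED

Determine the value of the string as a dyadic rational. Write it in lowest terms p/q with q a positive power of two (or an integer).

g(B) = { 0 | none } so 1
g(BR) = { 0 | 1 } so 1/2
g(BRB) = { 0, 1/2 | 1 } so 3/4
g(BRBB) = { 0, 1/2, 3/4 | 1 } so 7/8
g(BRBBB) = { 0, 1/2, 3/4, 7/8 | 1 } so 15/16
g(BRBBBR) = { 0, 1/2, 3/4, 7/8 | 15/16, 1 } so 29/32
g(BRBBBRB) = { 0, 1/2, 3/4, 7/8, 29/32 | 15/16, 1 } so 59/64
g(BRBBBRBR) = { 0, 1/2, 3/4, 7/8, 29/32 | 59/64, 15/16, 1 } so 117/128
g(BRBBBRBRB) = { 0, 1/2, 3/4, 7/8, 29/32, 117/128 | 59/64, 15/16, 1 } so 235/256
g(BRBBBRBRBB) = { 0, 1/2, 3/4, 7/8, 29/32, 117/128, 235/256 | 59/64, 15/16, 1 } so 471/512
g(BRBBBRBRBBB) = { 0, 1/2, 3/4, 7/8, 29/32, 117/128, 235/256, 471/512 | 59/64, 15/16, 1 } so 943/1024
g(BRBBBRBRBBBR) = { 0, 1/2, 3/4, 7/8, 29/32, 117/128, 235/256, 471/512 | 943/1024, 59/64, 15/16, 1 } so 1885/2048

1885/2048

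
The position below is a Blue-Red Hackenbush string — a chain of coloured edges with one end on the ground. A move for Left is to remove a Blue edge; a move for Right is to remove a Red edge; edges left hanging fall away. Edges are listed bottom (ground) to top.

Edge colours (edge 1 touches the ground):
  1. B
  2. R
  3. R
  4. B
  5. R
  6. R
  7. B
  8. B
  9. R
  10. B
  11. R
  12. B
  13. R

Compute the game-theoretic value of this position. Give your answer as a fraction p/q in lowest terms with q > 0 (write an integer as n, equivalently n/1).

1237/4096

Recurse on prefixes of the 13-edge string B R R B R R B B R B R B R:
step 1: add B to get B; options L={ 0 } R={ — } gives 1
step 2: add R to get BR; options L={ 0 } R={ 1 } gives 1/2
step 3: add R to get BRR; options L={ 0 } R={ 1/2, 1 } gives 1/4
step 4: add B to get BRRB; options L={ 0, 1/4 } R={ 1/2, 1 } gives 3/8
step 5: add R to get BRRBR; options L={ 0, 1/4 } R={ 3/8, 1/2, 1 } gives 5/16
step 6: add R to get BRRBRR; options L={ 0, 1/4 } R={ 5/16, 3/8, 1/2, 1 } gives 9/32
step 7: add B to get BRRBRRB; options L={ 0, 1/4, 9/32 } R={ 5/16, 3/8, 1/2, 1 } gives 19/64
step 8: add B to get BRRBRRBB; options L={ 0, 1/4, 9/32, 19/64 } R={ 5/16, 3/8, 1/2, 1 } gives 39/128
step 9: add R to get BRRBRRBBR; options L={ 0, 1/4, 9/32, 19/64 } R={ 39/128, 5/16, 3/8, 1/2, 1 } gives 77/256
step 10: add B to get BRRBRRBBRB; options L={ 0, 1/4, 9/32, 19/64, 77/256 } R={ 39/128, 5/16, 3/8, 1/2, 1 } gives 155/512
step 11: add R to get BRRBRRBBRBR; options L={ 0, 1/4, 9/32, 19/64, 77/256 } R={ 155/512, 39/128, 5/16, 3/8, 1/2, 1 } gives 309/1024
step 12: add B to get BRRBRRBBRBRB; options L={ 0, 1/4, 9/32, 19/64, 77/256, 309/1024 } R={ 155/512, 39/128, 5/16, 3/8, 1/2, 1 } gives 619/2048
step 13: add R to get BRRBRRBBRBRBR; options L={ 0, 1/4, 9/32, 19/64, 77/256, 309/1024 } R={ 619/2048, 155/512, 39/128, 5/16, 3/8, 1/2, 1 } gives 1237/4096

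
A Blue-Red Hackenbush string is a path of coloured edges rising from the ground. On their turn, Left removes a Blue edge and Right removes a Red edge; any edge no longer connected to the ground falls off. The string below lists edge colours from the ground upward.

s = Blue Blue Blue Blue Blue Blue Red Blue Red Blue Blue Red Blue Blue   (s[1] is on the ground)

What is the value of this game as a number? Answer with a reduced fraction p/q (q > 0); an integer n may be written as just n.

1463/256

Prefix values for Blue Blue Blue Blue Blue Blue Red Blue Red Blue Blue Red Blue Blue via {L|R} + simplicity:
edge 1 of 14 (Blue): { 0 | · } => 1
edge 2 of 14 (Blue): { 0 1 | · } => 2
edge 3 of 14 (Blue): { 0 1 2 | · } => 3
edge 4 of 14 (Blue): { 0 1 2 3 | · } => 4
edge 5 of 14 (Blue): { 0 1 2 3 4 | · } => 5
edge 6 of 14 (Blue): { 0 1 2 3 4 5 | · } => 6
edge 7 of 14 (Red): { 0 1 2 3 4 5 | 6 } => 11/2
edge 8 of 14 (Blue): { 0 1 2 3 4 5 11/2 | 6 } => 23/4
edge 9 of 14 (Red): { 0 1 2 3 4 5 11/2 | 23/4 6 } => 45/8
edge 10 of 14 (Blue): { 0 1 2 3 4 5 11/2 45/8 | 23/4 6 } => 91/16
edge 11 of 14 (Blue): { 0 1 2 3 4 5 11/2 45/8 91/16 | 23/4 6 } => 183/32
edge 12 of 14 (Red): { 0 1 2 3 4 5 11/2 45/8 91/16 | 183/32 23/4 6 } => 365/64
edge 13 of 14 (Blue): { 0 1 2 3 4 5 11/2 45/8 91/16 365/64 | 183/32 23/4 6 } => 731/128
edge 14 of 14 (Blue): { 0 1 2 3 4 5 11/2 45/8 91/16 365/64 731/128 | 183/32 23/4 6 } => 1463/256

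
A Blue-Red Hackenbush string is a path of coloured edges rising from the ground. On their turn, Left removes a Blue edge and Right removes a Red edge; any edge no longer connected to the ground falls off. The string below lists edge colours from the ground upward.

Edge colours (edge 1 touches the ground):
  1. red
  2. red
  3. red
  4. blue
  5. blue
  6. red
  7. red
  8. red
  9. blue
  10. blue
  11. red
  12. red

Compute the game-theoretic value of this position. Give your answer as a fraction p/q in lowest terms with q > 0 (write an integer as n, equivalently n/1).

-1255/512

Recurse on prefixes of the 12-edge string red red red blue blue red red red blue blue red red:
r: Left { ∅ }, Right { 0 } — simplest -1
rr: Left { ∅ }, Right { -1,0 } — simplest -2
rrr: Left { ∅ }, Right { -2,-1,0 } — simplest -3
rrrb: Left { -3 }, Right { -2,-1,0 } — simplest -5/2
rrrbb: Left { -3,-5/2 }, Right { -2,-1,0 } — simplest -9/4
rrrbbr: Left { -3,-5/2 }, Right { -9/4,-2,-1,0 } — simplest -19/8
rrrbbrr: Left { -3,-5/2 }, Right { -19/8,-9/4,-2,-1,0 } — simplest -39/16
rrrbbrrr: Left { -3,-5/2 }, Right { -39/16,-19/8,-9/4,-2,-1,0 } — simplest -79/32
rrrbbrrrb: Left { -3,-5/2,-79/32 }, Right { -39/16,-19/8,-9/4,-2,-1,0 } — simplest -157/64
rrrbbrrrbb: Left { -3,-5/2,-79/32,-157/64 }, Right { -39/16,-19/8,-9/4,-2,-1,0 } — simplest -313/128
rrrbbrrrbbr: Left { -3,-5/2,-79/32,-157/64 }, Right { -313/128,-39/16,-19/8,-9/4,-2,-1,0 } — simplest -627/256
rrrbbrrrbbrr: Left { -3,-5/2,-79/32,-157/64 }, Right { -627/256,-313/128,-39/16,-19/8,-9/4,-2,-1,0 } — simplest -1255/512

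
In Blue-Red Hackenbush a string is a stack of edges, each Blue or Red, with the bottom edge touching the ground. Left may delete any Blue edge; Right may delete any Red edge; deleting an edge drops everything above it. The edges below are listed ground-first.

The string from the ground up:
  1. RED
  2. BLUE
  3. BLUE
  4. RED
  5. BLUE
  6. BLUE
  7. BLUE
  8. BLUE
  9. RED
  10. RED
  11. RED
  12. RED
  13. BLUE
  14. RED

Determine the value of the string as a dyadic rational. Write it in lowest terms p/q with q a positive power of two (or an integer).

Prefix values for RED BLUE BLUE RED BLUE BLUE BLUE BLUE RED RED RED RED BLUE RED via {L|R} + simplicity:
step 1: add RED to get R; options L={ ∅ } R={ 0 } = -1
step 2: add BLUE to get RB; options L={ -1 } R={ 0 } = -1/2
step 3: add BLUE to get RBB; options L={ -1,-1/2 } R={ 0 } = -1/4
step 4: add RED to get RBBR; options L={ -1,-1/2 } R={ -1/4,0 } = -3/8
step 5: add BLUE to get RBBRB; options L={ -1,-1/2,-3/8 } R={ -1/4,0 } = -5/16
step 6: add BLUE to get RBBRBB; options L={ -1,-1/2,-3/8,-5/16 } R={ -1/4,0 } = -9/32
step 7: add BLUE to get RBBRBBB; options L={ -1,-1/2,-3/8,-5/16,-9/32 } R={ -1/4,0 } = -17/64
step 8: add BLUE to get RBBRBBBB; options L={ -1,-1/2,-3/8,-5/16,-9/32,-17/64 } R={ -1/4,0 } = -33/128
step 9: add RED to get RBBRBBBBR; options L={ -1,-1/2,-3/8,-5/16,-9/32,-17/64 } R={ -33/128,-1/4,0 } = -67/256
step 10: add RED to get RBBRBBBBRR; options L={ -1,-1/2,-3/8,-5/16,-9/32,-17/64 } R={ -67/256,-33/128,-1/4,0 } = -135/512
step 11: add RED to get RBBRBBBBRRR; options L={ -1,-1/2,-3/8,-5/16,-9/32,-17/64 } R={ -135/512,-67/256,-33/128,-1/4,0 } = -271/1024
step 12: add RED to get RBBRBBBBRRRR; options L={ -1,-1/2,-3/8,-5/16,-9/32,-17/64 } R={ -271/1024,-135/512,-67/256,-33/128,-1/4,0 } = -543/2048
step 13: add BLUE to get RBBRBBBBRRRRB; options L={ -1,-1/2,-3/8,-5/16,-9/32,-17/64,-543/2048 } R={ -271/1024,-135/512,-67/256,-33/128,-1/4,0 } = -1085/4096
step 14: add RED to get RBBRBBBBRRRRBR; options L={ -1,-1/2,-3/8,-5/16,-9/32,-17/64,-543/2048 } R={ -1085/4096,-271/1024,-135/512,-67/256,-33/128,-1/4,0 } = -2171/8192

-2171/8192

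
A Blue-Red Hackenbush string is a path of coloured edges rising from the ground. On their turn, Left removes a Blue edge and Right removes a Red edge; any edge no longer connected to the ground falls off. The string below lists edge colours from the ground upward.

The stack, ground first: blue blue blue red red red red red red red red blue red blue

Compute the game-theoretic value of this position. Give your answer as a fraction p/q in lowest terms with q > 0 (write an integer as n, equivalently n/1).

val_1 [b]  L=[0]  R=[∅]  → 1
val_2 [bb]  L=[0, 1]  R=[∅]  → 2
val_3 [bbb]  L=[0, 1, 2]  R=[∅]  → 3
val_4 [bbbr]  L=[0, 1, 2]  R=[3]  → 5/2
val_5 [bbbrr]  L=[0, 1, 2]  R=[5/2, 3]  → 9/4
val_6 [bbbrrr]  L=[0, 1, 2]  R=[9/4, 5/2, 3]  → 17/8
val_7 [bbbrrrr]  L=[0, 1, 2]  R=[17/8, 9/4, 5/2, 3]  → 33/16
val_8 [bbbrrrrr]  L=[0, 1, 2]  R=[33/16, 17/8, 9/4, 5/2, 3]  → 65/32
val_9 [bbbrrrrrr]  L=[0, 1, 2]  R=[65/32, 33/16, 17/8, 9/4, 5/2, 3]  → 129/64
val_10 [bbbrrrrrrr]  L=[0, 1, 2]  R=[129/64, 65/32, 33/16, 17/8, 9/4, 5/2, 3]  → 257/128
val_11 [bbbrrrrrrrr]  L=[0, 1, 2]  R=[257/128, 129/64, 65/32, 33/16, 17/8, 9/4, 5/2, 3]  → 513/256
val_12 [bbbrrrrrrrrb]  L=[0, 1, 2, 513/256]  R=[257/128, 129/64, 65/32, 33/16, 17/8, 9/4, 5/2, 3]  → 1027/512
val_13 [bbbrrrrrrrrbr]  L=[0, 1, 2, 513/256]  R=[1027/512, 257/128, 129/64, 65/32, 33/16, 17/8, 9/4, 5/2, 3]  → 2053/1024
val_14 [bbbrrrrrrrrbrb]  L=[0, 1, 2, 513/256, 2053/1024]  R=[1027/512, 257/128, 129/64, 65/32, 33/16, 17/8, 9/4, 5/2, 3]  → 4107/2048

4107/2048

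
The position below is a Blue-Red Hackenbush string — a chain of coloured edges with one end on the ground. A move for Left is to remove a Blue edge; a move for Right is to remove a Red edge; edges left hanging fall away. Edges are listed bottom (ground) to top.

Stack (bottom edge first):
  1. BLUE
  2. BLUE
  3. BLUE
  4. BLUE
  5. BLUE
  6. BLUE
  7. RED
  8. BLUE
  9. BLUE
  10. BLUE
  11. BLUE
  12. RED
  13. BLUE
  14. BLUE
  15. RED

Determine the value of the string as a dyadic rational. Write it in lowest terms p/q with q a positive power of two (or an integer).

edge 1 of 15 (BLUE): { 0 | ∅ } = 1
edge 2 of 15 (BLUE): { 0, 1 | ∅ } = 2
edge 3 of 15 (BLUE): { 0, 1, 2 | ∅ } = 3
edge 4 of 15 (BLUE): { 0, 1, 2, 3 | ∅ } = 4
edge 5 of 15 (BLUE): { 0, 1, 2, 3, 4 | ∅ } = 5
edge 6 of 15 (BLUE): { 0, 1, 2, 3, 4, 5 | ∅ } = 6
edge 7 of 15 (RED): { 0, 1, 2, 3, 4, 5 | 6 } = 11/2
edge 8 of 15 (BLUE): { 0, 1, 2, 3, 4, 5, 11/2 | 6 } = 23/4
edge 9 of 15 (BLUE): { 0, 1, 2, 3, 4, 5, 11/2, 23/4 | 6 } = 47/8
edge 10 of 15 (BLUE): { 0, 1, 2, 3, 4, 5, 11/2, 23/4, 47/8 | 6 } = 95/16
edge 11 of 15 (BLUE): { 0, 1, 2, 3, 4, 5, 11/2, 23/4, 47/8, 95/16 | 6 } = 191/32
edge 12 of 15 (RED): { 0, 1, 2, 3, 4, 5, 11/2, 23/4, 47/8, 95/16 | 191/32, 6 } = 381/64
edge 13 of 15 (BLUE): { 0, 1, 2, 3, 4, 5, 11/2, 23/4, 47/8, 95/16, 381/64 | 191/32, 6 } = 763/128
edge 14 of 15 (BLUE): { 0, 1, 2, 3, 4, 5, 11/2, 23/4, 47/8, 95/16, 381/64, 763/128 | 191/32, 6 } = 1527/256
edge 15 of 15 (RED): { 0, 1, 2, 3, 4, 5, 11/2, 23/4, 47/8, 95/16, 381/64, 763/128 | 1527/256, 191/32, 6 } = 3053/512

3053/512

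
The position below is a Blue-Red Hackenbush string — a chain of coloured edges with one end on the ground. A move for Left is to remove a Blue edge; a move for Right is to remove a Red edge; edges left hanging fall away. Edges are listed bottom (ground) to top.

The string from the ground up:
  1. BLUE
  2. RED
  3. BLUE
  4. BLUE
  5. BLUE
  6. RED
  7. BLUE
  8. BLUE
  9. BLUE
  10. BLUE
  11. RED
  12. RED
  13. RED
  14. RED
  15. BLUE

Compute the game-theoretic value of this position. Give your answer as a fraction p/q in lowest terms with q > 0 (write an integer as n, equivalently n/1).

15299/16384

Prefix values for BLUE RED BLUE BLUE BLUE RED BLUE BLUE BLUE BLUE RED RED RED RED BLUE via {L|R} + simplicity:
B: Left { 0 }, Right { — } → simplest 1
BR: Left { 0 }, Right { 1 } → simplest 1/2
BRB: Left { 0 1/2 }, Right { 1 } → simplest 3/4
BRBB: Left { 0 1/2 3/4 }, Right { 1 } → simplest 7/8
BRBBB: Left { 0 1/2 3/4 7/8 }, Right { 1 } → simplest 15/16
BRBBBR: Left { 0 1/2 3/4 7/8 }, Right { 15/16 1 } → simplest 29/32
BRBBBRB: Left { 0 1/2 3/4 7/8 29/32 }, Right { 15/16 1 } → simplest 59/64
BRBBBRBB: Left { 0 1/2 3/4 7/8 29/32 59/64 }, Right { 15/16 1 } → simplest 119/128
BRBBBRBBB: Left { 0 1/2 3/4 7/8 29/32 59/64 119/128 }, Right { 15/16 1 } → simplest 239/256
BRBBBRBBBB: Left { 0 1/2 3/4 7/8 29/32 59/64 119/128 239/256 }, Right { 15/16 1 } → simplest 479/512
BRBBBRBBBBR: Left { 0 1/2 3/4 7/8 29/32 59/64 119/128 239/256 }, Right { 479/512 15/16 1 } → simplest 957/1024
BRBBBRBBBBRR: Left { 0 1/2 3/4 7/8 29/32 59/64 119/128 239/256 }, Right { 957/1024 479/512 15/16 1 } → simplest 1913/2048
BRBBBRBBBBRRR: Left { 0 1/2 3/4 7/8 29/32 59/64 119/128 239/256 }, Right { 1913/2048 957/1024 479/512 15/16 1 } → simplest 3825/4096
BRBBBRBBBBRRRR: Left { 0 1/2 3/4 7/8 29/32 59/64 119/128 239/256 }, Right { 3825/4096 1913/2048 957/1024 479/512 15/16 1 } → simplest 7649/8192
BRBBBRBBBBRRRRB: Left { 0 1/2 3/4 7/8 29/32 59/64 119/128 239/256 7649/8192 }, Right { 3825/4096 1913/2048 957/1024 479/512 15/16 1 } → simplest 15299/16384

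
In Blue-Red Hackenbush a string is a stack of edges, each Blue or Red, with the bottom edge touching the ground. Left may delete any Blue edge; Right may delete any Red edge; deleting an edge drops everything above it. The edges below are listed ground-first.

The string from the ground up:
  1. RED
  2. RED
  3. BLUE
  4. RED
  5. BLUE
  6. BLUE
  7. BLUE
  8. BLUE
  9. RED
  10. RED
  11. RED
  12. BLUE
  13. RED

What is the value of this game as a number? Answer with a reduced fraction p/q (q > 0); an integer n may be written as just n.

-3131/2048

Recurse on prefixes of the 13-edge string RED RED BLUE RED BLUE BLUE BLUE BLUE RED RED RED BLUE RED:
1 of 13 · R · max L −∞ · min R 0 -> -1
2 of 13 · RR · max L −∞ · min R -1 -> -2
3 of 13 · RRB · max L -2 · min R -1 -> -3/2
4 of 13 · RRBR · max L -2 · min R -3/2 -> -7/4
5 of 13 · RRBRB · max L -7/4 · min R -3/2 -> -13/8
6 of 13 · RRBRBB · max L -13/8 · min R -3/2 -> -25/16
7 of 13 · RRBRBBB · max L -25/16 · min R -3/2 -> -49/32
8 of 13 · RRBRBBBB · max L -49/32 · min R -3/2 -> -97/64
9 of 13 · RRBRBBBBR · max L -49/32 · min R -97/64 -> -195/128
10 of 13 · RRBRBBBBRR · max L -49/32 · min R -195/128 -> -391/256
11 of 13 · RRBRBBBBRRR · max L -49/32 · min R -391/256 -> -783/512
12 of 13 · RRBRBBBBRRRB · max L -783/512 · min R -391/256 -> -1565/1024
13 of 13 · RRBRBBBBRRRBR · max L -783/512 · min R -1565/1024 -> -3131/2048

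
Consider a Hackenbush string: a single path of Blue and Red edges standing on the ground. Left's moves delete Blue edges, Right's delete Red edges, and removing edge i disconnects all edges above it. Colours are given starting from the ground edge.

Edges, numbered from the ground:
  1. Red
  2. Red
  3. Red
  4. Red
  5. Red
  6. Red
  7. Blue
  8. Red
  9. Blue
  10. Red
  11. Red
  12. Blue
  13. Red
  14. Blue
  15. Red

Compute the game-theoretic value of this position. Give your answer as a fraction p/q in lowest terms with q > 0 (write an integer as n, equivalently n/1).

-2923/512

R: Left { ∅ }, Right { 0 } → simplest -1
RR: Left { ∅ }, Right { -1, 0 } → simplest -2
RRR: Left { ∅ }, Right { -2, -1, 0 } → simplest -3
RRRR: Left { ∅ }, Right { -3, -2, -1, 0 } → simplest -4
RRRRR: Left { ∅ }, Right { -4, -3, -2, -1, 0 } → simplest -5
RRRRRR: Left { ∅ }, Right { -5, -4, -3, -2, -1, 0 } → simplest -6
RRRRRRB: Left { -6 }, Right { -5, -4, -3, -2, -1, 0 } → simplest -11/2
RRRRRRBR: Left { -6 }, Right { -11/2, -5, -4, -3, -2, -1, 0 } → simplest -23/4
RRRRRRBRB: Left { -6, -23/4 }, Right { -11/2, -5, -4, -3, -2, -1, 0 } → simplest -45/8
RRRRRRBRBR: Left { -6, -23/4 }, Right { -45/8, -11/2, -5, -4, -3, -2, -1, 0 } → simplest -91/16
RRRRRRBRBRR: Left { -6, -23/4 }, Right { -91/16, -45/8, -11/2, -5, -4, -3, -2, -1, 0 } → simplest -183/32
RRRRRRBRBRRB: Left { -6, -23/4, -183/32 }, Right { -91/16, -45/8, -11/2, -5, -4, -3, -2, -1, 0 } → simplest -365/64
RRRRRRBRBRRBR: Left { -6, -23/4, -183/32 }, Right { -365/64, -91/16, -45/8, -11/2, -5, -4, -3, -2, -1, 0 } → simplest -731/128
RRRRRRBRBRRBRB: Left { -6, -23/4, -183/32, -731/128 }, Right { -365/64, -91/16, -45/8, -11/2, -5, -4, -3, -2, -1, 0 } → simplest -1461/256
RRRRRRBRBRRBRBR: Left { -6, -23/4, -183/32, -731/128 }, Right { -1461/256, -365/64, -91/16, -45/8, -11/2, -5, -4, -3, -2, -1, 0 } → simplest -2923/512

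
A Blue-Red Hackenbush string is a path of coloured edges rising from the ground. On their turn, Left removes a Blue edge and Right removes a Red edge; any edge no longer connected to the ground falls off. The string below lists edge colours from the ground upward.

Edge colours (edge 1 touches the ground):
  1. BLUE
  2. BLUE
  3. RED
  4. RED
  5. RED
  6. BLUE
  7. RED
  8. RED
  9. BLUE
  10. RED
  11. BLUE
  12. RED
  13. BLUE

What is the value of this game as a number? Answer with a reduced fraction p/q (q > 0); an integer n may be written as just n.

2347/2048

Prefix values for BLUE BLUE RED RED RED BLUE RED RED BLUE RED BLUE RED BLUE via {L|R} + simplicity:
edge 1 of 13 (BLUE): { 0 | — } = 1
edge 2 of 13 (BLUE): { 0,1 | — } = 2
edge 3 of 13 (RED): { 0,1 | 2 } = 3/2
edge 4 of 13 (RED): { 0,1 | 3/2,2 } = 5/4
edge 5 of 13 (RED): { 0,1 | 5/4,3/2,2 } = 9/8
edge 6 of 13 (BLUE): { 0,1,9/8 | 5/4,3/2,2 } = 19/16
edge 7 of 13 (RED): { 0,1,9/8 | 19/16,5/4,3/2,2 } = 37/32
edge 8 of 13 (RED): { 0,1,9/8 | 37/32,19/16,5/4,3/2,2 } = 73/64
edge 9 of 13 (BLUE): { 0,1,9/8,73/64 | 37/32,19/16,5/4,3/2,2 } = 147/128
edge 10 of 13 (RED): { 0,1,9/8,73/64 | 147/128,37/32,19/16,5/4,3/2,2 } = 293/256
edge 11 of 13 (BLUE): { 0,1,9/8,73/64,293/256 | 147/128,37/32,19/16,5/4,3/2,2 } = 587/512
edge 12 of 13 (RED): { 0,1,9/8,73/64,293/256 | 587/512,147/128,37/32,19/16,5/4,3/2,2 } = 1173/1024
edge 13 of 13 (BLUE): { 0,1,9/8,73/64,293/256,1173/1024 | 587/512,147/128,37/32,19/16,5/4,3/2,2 } = 2347/2048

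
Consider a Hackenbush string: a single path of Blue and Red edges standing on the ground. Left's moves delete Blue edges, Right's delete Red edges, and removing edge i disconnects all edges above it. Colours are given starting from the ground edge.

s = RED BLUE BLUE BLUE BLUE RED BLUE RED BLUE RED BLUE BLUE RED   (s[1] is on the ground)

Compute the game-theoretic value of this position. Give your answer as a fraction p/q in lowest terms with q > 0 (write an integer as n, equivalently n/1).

step 1: add RED to get R; options L={ ∅ } R={ 0 } so -1
step 2: add BLUE to get RB; options L={ -1 } R={ 0 } so -1/2
step 3: add BLUE to get RBB; options L={ -1, -1/2 } R={ 0 } so -1/4
step 4: add BLUE to get RBBB; options L={ -1, -1/2, -1/4 } R={ 0 } so -1/8
step 5: add BLUE to get RBBBB; options L={ -1, -1/2, -1/4, -1/8 } R={ 0 } so -1/16
step 6: add RED to get RBBBBR; options L={ -1, -1/2, -1/4, -1/8 } R={ -1/16, 0 } so -3/32
step 7: add BLUE to get RBBBBRB; options L={ -1, -1/2, -1/4, -1/8, -3/32 } R={ -1/16, 0 } so -5/64
step 8: add RED to get RBBBBRBR; options L={ -1, -1/2, -1/4, -1/8, -3/32 } R={ -5/64, -1/16, 0 } so -11/128
step 9: add BLUE to get RBBBBRBRB; options L={ -1, -1/2, -1/4, -1/8, -3/32, -11/128 } R={ -5/64, -1/16, 0 } so -21/256
step 10: add RED to get RBBBBRBRBR; options L={ -1, -1/2, -1/4, -1/8, -3/32, -11/128 } R={ -21/256, -5/64, -1/16, 0 } so -43/512
step 11: add BLUE to get RBBBBRBRBRB; options L={ -1, -1/2, -1/4, -1/8, -3/32, -11/128, -43/512 } R={ -21/256, -5/64, -1/16, 0 } so -85/1024
step 12: add BLUE to get RBBBBRBRBRBB; options L={ -1, -1/2, -1/4, -1/8, -3/32, -11/128, -43/512, -85/1024 } R={ -21/256, -5/64, -1/16, 0 } so -169/2048
step 13: add RED to get RBBBBRBRBRBBR; options L={ -1, -1/2, -1/4, -1/8, -3/32, -11/128, -43/512, -85/1024 } R={ -169/2048, -21/256, -5/64, -1/16, 0 } so -339/4096

-339/4096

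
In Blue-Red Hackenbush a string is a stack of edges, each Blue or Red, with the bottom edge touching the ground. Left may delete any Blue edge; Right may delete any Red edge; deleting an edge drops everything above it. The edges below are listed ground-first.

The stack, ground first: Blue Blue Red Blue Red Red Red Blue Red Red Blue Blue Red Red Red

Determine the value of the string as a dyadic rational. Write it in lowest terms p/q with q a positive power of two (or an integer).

12593/8192

v(B) = { 0 |  } — 1
v(BB) = { 0; 1 |  } — 2
v(BBR) = { 0; 1 | 2 } — 3/2
v(BBRB) = { 0; 1; 3/2 | 2 } — 7/4
v(BBRBR) = { 0; 1; 3/2 | 7/4; 2 } — 13/8
v(BBRBRR) = { 0; 1; 3/2 | 13/8; 7/4; 2 } — 25/16
v(BBRBRRR) = { 0; 1; 3/2 | 25/16; 13/8; 7/4; 2 } — 49/32
v(BBRBRRRB) = { 0; 1; 3/2; 49/32 | 25/16; 13/8; 7/4; 2 } — 99/64
v(BBRBRRRBR) = { 0; 1; 3/2; 49/32 | 99/64; 25/16; 13/8; 7/4; 2 } — 197/128
v(BBRBRRRBRR) = { 0; 1; 3/2; 49/32 | 197/128; 99/64; 25/16; 13/8; 7/4; 2 } — 393/256
v(BBRBRRRBRRB) = { 0; 1; 3/2; 49/32; 393/256 | 197/128; 99/64; 25/16; 13/8; 7/4; 2 } — 787/512
v(BBRBRRRBRRBB) = { 0; 1; 3/2; 49/32; 393/256; 787/512 | 197/128; 99/64; 25/16; 13/8; 7/4; 2 } — 1575/1024
v(BBRBRRRBRRBBR) = { 0; 1; 3/2; 49/32; 393/256; 787/512 | 1575/1024; 197/128; 99/64; 25/16; 13/8; 7/4; 2 } — 3149/2048
v(BBRBRRRBRRBBRR) = { 0; 1; 3/2; 49/32; 393/256; 787/512 | 3149/2048; 1575/1024; 197/128; 99/64; 25/16; 13/8; 7/4; 2 } — 6297/4096
v(BBRBRRRBRRBBRRR) = { 0; 1; 3/2; 49/32; 393/256; 787/512 | 6297/4096; 3149/2048; 1575/1024; 197/128; 99/64; 25/16; 13/8; 7/4; 2 } — 12593/8192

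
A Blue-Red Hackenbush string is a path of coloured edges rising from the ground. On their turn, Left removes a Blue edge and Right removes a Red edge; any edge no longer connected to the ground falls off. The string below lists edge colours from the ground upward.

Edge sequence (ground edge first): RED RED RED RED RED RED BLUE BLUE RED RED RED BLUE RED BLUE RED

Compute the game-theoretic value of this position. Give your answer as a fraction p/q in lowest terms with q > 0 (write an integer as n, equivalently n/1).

v_1 [R]  L=[—]  R=[0]  gives -1
v_2 [RR]  L=[—]  R=[-1; 0]  gives -2
v_3 [RRR]  L=[—]  R=[-2; -1; 0]  gives -3
v_4 [RRRR]  L=[—]  R=[-3; -2; -1; 0]  gives -4
v_5 [RRRRR]  L=[—]  R=[-4; -3; -2; -1; 0]  gives -5
v_6 [RRRRRR]  L=[—]  R=[-5; -4; -3; -2; -1; 0]  gives -6
v_7 [RRRRRRB]  L=[-6]  R=[-5; -4; -3; -2; -1; 0]  gives -11/2
v_8 [RRRRRRBB]  L=[-6; -11/2]  R=[-5; -4; -3; -2; -1; 0]  gives -21/4
v_9 [RRRRRRBBR]  L=[-6; -11/2]  R=[-21/4; -5; -4; -3; -2; -1; 0]  gives -43/8
v_10 [RRRRRRBBRR]  L=[-6; -11/2]  R=[-43/8; -21/4; -5; -4; -3; -2; -1; 0]  gives -87/16
v_11 [RRRRRRBBRRR]  L=[-6; -11/2]  R=[-87/16; -43/8; -21/4; -5; -4; -3; -2; -1; 0]  gives -175/32
v_12 [RRRRRRBBRRRB]  L=[-6; -11/2; -175/32]  R=[-87/16; -43/8; -21/4; -5; -4; -3; -2; -1; 0]  gives -349/64
v_13 [RRRRRRBBRRRBR]  L=[-6; -11/2; -175/32]  R=[-349/64; -87/16; -43/8; -21/4; -5; -4; -3; -2; -1; 0]  gives -699/128
v_14 [RRRRRRBBRRRBRB]  L=[-6; -11/2; -175/32; -699/128]  R=[-349/64; -87/16; -43/8; -21/4; -5; -4; -3; -2; -1; 0]  gives -1397/256
v_15 [RRRRRRBBRRRBRBR]  L=[-6; -11/2; -175/32; -699/128]  R=[-1397/256; -349/64; -87/16; -43/8; -21/4; -5; -4; -3; -2; -1; 0]  gives -2795/512

-2795/512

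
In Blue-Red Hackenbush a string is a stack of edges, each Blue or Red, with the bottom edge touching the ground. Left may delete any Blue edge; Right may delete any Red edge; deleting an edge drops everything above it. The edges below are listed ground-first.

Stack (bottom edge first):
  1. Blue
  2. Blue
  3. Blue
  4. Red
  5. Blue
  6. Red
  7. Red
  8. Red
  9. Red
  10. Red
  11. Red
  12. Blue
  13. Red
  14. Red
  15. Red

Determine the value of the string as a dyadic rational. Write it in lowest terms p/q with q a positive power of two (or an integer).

Prefix values for Blue Blue Blue Red Blue Red Red Red Red Red Red Blue Red Red Red via {L|R} + simplicity:
edge 1 of 15 (Blue): { 0 | · } -> 1
edge 2 of 15 (Blue): { 0 1 | · } -> 2
edge 3 of 15 (Blue): { 0 1 2 | · } -> 3
edge 4 of 15 (Red): { 0 1 2 | 3 } -> 5/2
edge 5 of 15 (Blue): { 0 1 2 5/2 | 3 } -> 11/4
edge 6 of 15 (Red): { 0 1 2 5/2 | 11/4 3 } -> 21/8
edge 7 of 15 (Red): { 0 1 2 5/2 | 21/8 11/4 3 } -> 41/16
edge 8 of 15 (Red): { 0 1 2 5/2 | 41/16 21/8 11/4 3 } -> 81/32
edge 9 of 15 (Red): { 0 1 2 5/2 | 81/32 41/16 21/8 11/4 3 } -> 161/64
edge 10 of 15 (Red): { 0 1 2 5/2 | 161/64 81/32 41/16 21/8 11/4 3 } -> 321/128
edge 11 of 15 (Red): { 0 1 2 5/2 | 321/128 161/64 81/32 41/16 21/8 11/4 3 } -> 641/256
edge 12 of 15 (Blue): { 0 1 2 5/2 641/256 | 321/128 161/64 81/32 41/16 21/8 11/4 3 } -> 1283/512
edge 13 of 15 (Red): { 0 1 2 5/2 641/256 | 1283/512 321/128 161/64 81/32 41/16 21/8 11/4 3 } -> 2565/1024
edge 14 of 15 (Red): { 0 1 2 5/2 641/256 | 2565/1024 1283/512 321/128 161/64 81/32 41/16 21/8 11/4 3 } -> 5129/2048
edge 15 of 15 (Red): { 0 1 2 5/2 641/256 | 5129/2048 2565/1024 1283/512 321/128 161/64 81/32 41/16 21/8 11/4 3 } -> 10257/4096

10257/4096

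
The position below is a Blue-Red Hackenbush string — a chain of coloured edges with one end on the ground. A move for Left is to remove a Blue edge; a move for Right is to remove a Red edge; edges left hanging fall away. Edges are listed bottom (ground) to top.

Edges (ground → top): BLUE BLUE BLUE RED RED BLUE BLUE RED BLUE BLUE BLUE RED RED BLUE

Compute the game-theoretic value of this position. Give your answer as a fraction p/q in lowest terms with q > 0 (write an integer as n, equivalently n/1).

step 1: add BLUE to get B; options L={ 0 } R={ — } => 1
step 2: add BLUE to get BB; options L={ 0 1 } R={ — } => 2
step 3: add BLUE to get BBB; options L={ 0 1 2 } R={ — } => 3
step 4: add RED to get BBBR; options L={ 0 1 2 } R={ 3 } => 5/2
step 5: add RED to get BBBRR; options L={ 0 1 2 } R={ 5/2 3 } => 9/4
step 6: add BLUE to get BBBRRB; options L={ 0 1 2 9/4 } R={ 5/2 3 } => 19/8
step 7: add BLUE to get BBBRRBB; options L={ 0 1 2 9/4 19/8 } R={ 5/2 3 } => 39/16
step 8: add RED to get BBBRRBBR; options L={ 0 1 2 9/4 19/8 } R={ 39/16 5/2 3 } => 77/32
step 9: add BLUE to get BBBRRBBRB; options L={ 0 1 2 9/4 19/8 77/32 } R={ 39/16 5/2 3 } => 155/64
step 10: add BLUE to get BBBRRBBRBB; options L={ 0 1 2 9/4 19/8 77/32 155/64 } R={ 39/16 5/2 3 } => 311/128
step 11: add BLUE to get BBBRRBBRBBB; options L={ 0 1 2 9/4 19/8 77/32 155/64 311/128 } R={ 39/16 5/2 3 } => 623/256
step 12: add RED to get BBBRRBBRBBBR; options L={ 0 1 2 9/4 19/8 77/32 155/64 311/128 } R={ 623/256 39/16 5/2 3 } => 1245/512
step 13: add RED to get BBBRRBBRBBBRR; options L={ 0 1 2 9/4 19/8 77/32 155/64 311/128 } R={ 1245/512 623/256 39/16 5/2 3 } => 2489/1024
step 14: add BLUE to get BBBRRBBRBBBRRB; options L={ 0 1 2 9/4 19/8 77/32 155/64 311/128 2489/1024 } R={ 1245/512 623/256 39/16 5/2 3 } => 4979/2048

4979/2048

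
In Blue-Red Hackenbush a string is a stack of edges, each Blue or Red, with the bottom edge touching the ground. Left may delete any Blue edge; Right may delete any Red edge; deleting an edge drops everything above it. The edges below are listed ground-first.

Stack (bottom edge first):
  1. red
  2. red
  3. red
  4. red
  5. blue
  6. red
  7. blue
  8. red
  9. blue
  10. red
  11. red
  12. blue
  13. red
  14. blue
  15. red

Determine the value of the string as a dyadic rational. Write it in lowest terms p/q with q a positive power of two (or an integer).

-7531/2048

Recurse on prefixes of the 15-edge string red red red red blue red blue red blue red red blue red blue red:
val_1 [r]  L=[∅]  R=[0]  — -1
val_2 [rr]  L=[∅]  R=[-1 0]  — -2
val_3 [rrr]  L=[∅]  R=[-2 -1 0]  — -3
val_4 [rrrr]  L=[∅]  R=[-3 -2 -1 0]  — -4
val_5 [rrrrb]  L=[-4]  R=[-3 -2 -1 0]  — -7/2
val_6 [rrrrbr]  L=[-4]  R=[-7/2 -3 -2 -1 0]  — -15/4
val_7 [rrrrbrb]  L=[-4 -15/4]  R=[-7/2 -3 -2 -1 0]  — -29/8
val_8 [rrrrbrbr]  L=[-4 -15/4]  R=[-29/8 -7/2 -3 -2 -1 0]  — -59/16
val_9 [rrrrbrbrb]  L=[-4 -15/4 -59/16]  R=[-29/8 -7/2 -3 -2 -1 0]  — -117/32
val_10 [rrrrbrbrbr]  L=[-4 -15/4 -59/16]  R=[-117/32 -29/8 -7/2 -3 -2 -1 0]  — -235/64
val_11 [rrrrbrbrbrr]  L=[-4 -15/4 -59/16]  R=[-235/64 -117/32 -29/8 -7/2 -3 -2 -1 0]  — -471/128
val_12 [rrrrbrbrbrrb]  L=[-4 -15/4 -59/16 -471/128]  R=[-235/64 -117/32 -29/8 -7/2 -3 -2 -1 0]  — -941/256
val_13 [rrrrbrbrbrrbr]  L=[-4 -15/4 -59/16 -471/128]  R=[-941/256 -235/64 -117/32 -29/8 -7/2 -3 -2 -1 0]  — -1883/512
val_14 [rrrrbrbrbrrbrb]  L=[-4 -15/4 -59/16 -471/128 -1883/512]  R=[-941/256 -235/64 -117/32 -29/8 -7/2 -3 -2 -1 0]  — -3765/1024
val_15 [rrrrbrbrbrrbrbr]  L=[-4 -15/4 -59/16 -471/128 -1883/512]  R=[-3765/1024 -941/256 -235/64 -117/32 -29/8 -7/2 -3 -2 -1 0]  — -7531/2048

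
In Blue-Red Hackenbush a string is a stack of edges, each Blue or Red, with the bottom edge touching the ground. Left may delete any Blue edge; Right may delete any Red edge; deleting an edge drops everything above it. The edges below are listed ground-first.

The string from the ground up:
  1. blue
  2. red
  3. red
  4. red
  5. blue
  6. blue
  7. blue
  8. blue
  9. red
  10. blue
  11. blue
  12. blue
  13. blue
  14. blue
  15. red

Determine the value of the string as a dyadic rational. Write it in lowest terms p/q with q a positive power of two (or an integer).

3965/16384

Build val(s[:k]) for k = 1..15, string s = blue red red red blue blue blue blue red blue blue blue blue blue red.
val_1 [b]  L=[0]  R=[∅]  -> 1
val_2 [br]  L=[0]  R=[1]  -> 1/2
val_3 [brr]  L=[0]  R=[1/2; 1]  -> 1/4
val_4 [brrr]  L=[0]  R=[1/4; 1/2; 1]  -> 1/8
val_5 [brrrb]  L=[0; 1/8]  R=[1/4; 1/2; 1]  -> 3/16
val_6 [brrrbb]  L=[0; 1/8; 3/16]  R=[1/4; 1/2; 1]  -> 7/32
val_7 [brrrbbb]  L=[0; 1/8; 3/16; 7/32]  R=[1/4; 1/2; 1]  -> 15/64
val_8 [brrrbbbb]  L=[0; 1/8; 3/16; 7/32; 15/64]  R=[1/4; 1/2; 1]  -> 31/128
val_9 [brrrbbbbr]  L=[0; 1/8; 3/16; 7/32; 15/64]  R=[31/128; 1/4; 1/2; 1]  -> 61/256
val_10 [brrrbbbbrb]  L=[0; 1/8; 3/16; 7/32; 15/64; 61/256]  R=[31/128; 1/4; 1/2; 1]  -> 123/512
val_11 [brrrbbbbrbb]  L=[0; 1/8; 3/16; 7/32; 15/64; 61/256; 123/512]  R=[31/128; 1/4; 1/2; 1]  -> 247/1024
val_12 [brrrbbbbrbbb]  L=[0; 1/8; 3/16; 7/32; 15/64; 61/256; 123/512; 247/1024]  R=[31/128; 1/4; 1/2; 1]  -> 495/2048
val_13 [brrrbbbbrbbbb]  L=[0; 1/8; 3/16; 7/32; 15/64; 61/256; 123/512; 247/1024; 495/2048]  R=[31/128; 1/4; 1/2; 1]  -> 991/4096
val_14 [brrrbbbbrbbbbb]  L=[0; 1/8; 3/16; 7/32; 15/64; 61/256; 123/512; 247/1024; 495/2048; 991/4096]  R=[31/128; 1/4; 1/2; 1]  -> 1983/8192
val_15 [brrrbbbbrbbbbbr]  L=[0; 1/8; 3/16; 7/32; 15/64; 61/256; 123/512; 247/1024; 495/2048; 991/4096]  R=[1983/8192; 31/128; 1/4; 1/2; 1]  -> 3965/16384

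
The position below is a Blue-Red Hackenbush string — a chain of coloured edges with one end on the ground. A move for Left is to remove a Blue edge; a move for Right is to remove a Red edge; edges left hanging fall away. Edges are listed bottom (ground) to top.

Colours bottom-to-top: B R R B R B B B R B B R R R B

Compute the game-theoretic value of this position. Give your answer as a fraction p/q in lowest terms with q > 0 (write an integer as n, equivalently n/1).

5987/16384

edge 1 of 15 (B): { 0 | (no moves) } => 1
edge 2 of 15 (R): { 0 | 1 } => 1/2
edge 3 of 15 (R): { 0 | 1/2; 1 } => 1/4
edge 4 of 15 (B): { 0; 1/4 | 1/2; 1 } => 3/8
edge 5 of 15 (R): { 0; 1/4 | 3/8; 1/2; 1 } => 5/16
edge 6 of 15 (B): { 0; 1/4; 5/16 | 3/8; 1/2; 1 } => 11/32
edge 7 of 15 (B): { 0; 1/4; 5/16; 11/32 | 3/8; 1/2; 1 } => 23/64
edge 8 of 15 (B): { 0; 1/4; 5/16; 11/32; 23/64 | 3/8; 1/2; 1 } => 47/128
edge 9 of 15 (R): { 0; 1/4; 5/16; 11/32; 23/64 | 47/128; 3/8; 1/2; 1 } => 93/256
edge 10 of 15 (B): { 0; 1/4; 5/16; 11/32; 23/64; 93/256 | 47/128; 3/8; 1/2; 1 } => 187/512
edge 11 of 15 (B): { 0; 1/4; 5/16; 11/32; 23/64; 93/256; 187/512 | 47/128; 3/8; 1/2; 1 } => 375/1024
edge 12 of 15 (R): { 0; 1/4; 5/16; 11/32; 23/64; 93/256; 187/512 | 375/1024; 47/128; 3/8; 1/2; 1 } => 749/2048
edge 13 of 15 (R): { 0; 1/4; 5/16; 11/32; 23/64; 93/256; 187/512 | 749/2048; 375/1024; 47/128; 3/8; 1/2; 1 } => 1497/4096
edge 14 of 15 (R): { 0; 1/4; 5/16; 11/32; 23/64; 93/256; 187/512 | 1497/4096; 749/2048; 375/1024; 47/128; 3/8; 1/2; 1 } => 2993/8192
edge 15 of 15 (B): { 0; 1/4; 5/16; 11/32; 23/64; 93/256; 187/512; 2993/8192 | 1497/4096; 749/2048; 375/1024; 47/128; 3/8; 1/2; 1 } => 5987/16384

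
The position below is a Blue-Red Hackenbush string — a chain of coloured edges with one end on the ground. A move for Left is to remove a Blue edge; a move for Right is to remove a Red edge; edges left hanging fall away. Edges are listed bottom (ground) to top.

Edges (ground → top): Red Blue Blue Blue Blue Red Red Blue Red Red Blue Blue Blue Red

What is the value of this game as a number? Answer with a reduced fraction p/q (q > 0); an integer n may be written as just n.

Build value(s[:k]) for k = 1..14, string s = Red Blue Blue Blue Blue Red Red Blue Red Red Blue Blue Blue Red.
1 of 14 · R · max L −∞ · min R 0 so -1
2 of 14 · RB · max L -1 · min R 0 so -1/2
3 of 14 · RBB · max L -1/2 · min R 0 so -1/4
4 of 14 · RBBB · max L -1/4 · min R 0 so -1/8
5 of 14 · RBBBB · max L -1/8 · min R 0 so -1/16
6 of 14 · RBBBBR · max L -1/8 · min R -1/16 so -3/32
7 of 14 · RBBBBRR · max L -1/8 · min R -3/32 so -7/64
8 of 14 · RBBBBRRB · max L -7/64 · min R -3/32 so -13/128
9 of 14 · RBBBBRRBR · max L -7/64 · min R -13/128 so -27/256
10 of 14 · RBBBBRRBRR · max L -7/64 · min R -27/256 so -55/512
11 of 14 · RBBBBRRBRRB · max L -55/512 · min R -27/256 so -109/1024
12 of 14 · RBBBBRRBRRBB · max L -109/1024 · min R -27/256 so -217/2048
13 of 14 · RBBBBRRBRRBBB · max L -217/2048 · min R -27/256 so -433/4096
14 of 14 · RBBBBRRBRRBBBR · max L -217/2048 · min R -433/4096 so -867/8192

-867/8192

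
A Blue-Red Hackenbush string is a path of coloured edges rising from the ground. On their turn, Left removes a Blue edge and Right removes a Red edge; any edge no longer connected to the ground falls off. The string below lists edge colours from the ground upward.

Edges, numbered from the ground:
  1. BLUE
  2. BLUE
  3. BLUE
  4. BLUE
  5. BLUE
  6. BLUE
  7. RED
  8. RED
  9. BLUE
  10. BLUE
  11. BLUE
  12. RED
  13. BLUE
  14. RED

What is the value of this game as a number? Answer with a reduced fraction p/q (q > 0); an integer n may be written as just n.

1397/256

B: Left { 0 }, Right { none } so simplest 1
BB: Left { 0; 1 }, Right { none } so simplest 2
BBB: Left { 0; 1; 2 }, Right { none } so simplest 3
BBBB: Left { 0; 1; 2; 3 }, Right { none } so simplest 4
BBBBB: Left { 0; 1; 2; 3; 4 }, Right { none } so simplest 5
BBBBBB: Left { 0; 1; 2; 3; 4; 5 }, Right { none } so simplest 6
BBBBBBR: Left { 0; 1; 2; 3; 4; 5 }, Right { 6 } so simplest 11/2
BBBBBBRR: Left { 0; 1; 2; 3; 4; 5 }, Right { 11/2; 6 } so simplest 21/4
BBBBBBRRB: Left { 0; 1; 2; 3; 4; 5; 21/4 }, Right { 11/2; 6 } so simplest 43/8
BBBBBBRRBB: Left { 0; 1; 2; 3; 4; 5; 21/4; 43/8 }, Right { 11/2; 6 } so simplest 87/16
BBBBBBRRBBB: Left { 0; 1; 2; 3; 4; 5; 21/4; 43/8; 87/16 }, Right { 11/2; 6 } so simplest 175/32
BBBBBBRRBBBR: Left { 0; 1; 2; 3; 4; 5; 21/4; 43/8; 87/16 }, Right { 175/32; 11/2; 6 } so simplest 349/64
BBBBBBRRBBBRB: Left { 0; 1; 2; 3; 4; 5; 21/4; 43/8; 87/16; 349/64 }, Right { 175/32; 11/2; 6 } so simplest 699/128
BBBBBBRRBBBRBR: Left { 0; 1; 2; 3; 4; 5; 21/4; 43/8; 87/16; 349/64 }, Right { 699/128; 175/32; 11/2; 6 } so simplest 1397/256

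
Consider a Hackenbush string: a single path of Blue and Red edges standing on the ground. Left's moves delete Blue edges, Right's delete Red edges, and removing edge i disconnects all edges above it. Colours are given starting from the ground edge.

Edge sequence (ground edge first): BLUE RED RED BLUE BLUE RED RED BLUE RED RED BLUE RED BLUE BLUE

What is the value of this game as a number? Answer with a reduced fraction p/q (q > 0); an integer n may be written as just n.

3223/8192

Prefix values for BLUE RED RED BLUE BLUE RED RED BLUE RED RED BLUE RED BLUE BLUE via {L|R} + simplicity:
edge 1 of 14 (BLUE): { 0 | · } ⇒ 1
edge 2 of 14 (RED): { 0 | 1 } ⇒ 1/2
edge 3 of 14 (RED): { 0 | 1/2; 1 } ⇒ 1/4
edge 4 of 14 (BLUE): { 0; 1/4 | 1/2; 1 } ⇒ 3/8
edge 5 of 14 (BLUE): { 0; 1/4; 3/8 | 1/2; 1 } ⇒ 7/16
edge 6 of 14 (RED): { 0; 1/4; 3/8 | 7/16; 1/2; 1 } ⇒ 13/32
edge 7 of 14 (RED): { 0; 1/4; 3/8 | 13/32; 7/16; 1/2; 1 } ⇒ 25/64
edge 8 of 14 (BLUE): { 0; 1/4; 3/8; 25/64 | 13/32; 7/16; 1/2; 1 } ⇒ 51/128
edge 9 of 14 (RED): { 0; 1/4; 3/8; 25/64 | 51/128; 13/32; 7/16; 1/2; 1 } ⇒ 101/256
edge 10 of 14 (RED): { 0; 1/4; 3/8; 25/64 | 101/256; 51/128; 13/32; 7/16; 1/2; 1 } ⇒ 201/512
edge 11 of 14 (BLUE): { 0; 1/4; 3/8; 25/64; 201/512 | 101/256; 51/128; 13/32; 7/16; 1/2; 1 } ⇒ 403/1024
edge 12 of 14 (RED): { 0; 1/4; 3/8; 25/64; 201/512 | 403/1024; 101/256; 51/128; 13/32; 7/16; 1/2; 1 } ⇒ 805/2048
edge 13 of 14 (BLUE): { 0; 1/4; 3/8; 25/64; 201/512; 805/2048 | 403/1024; 101/256; 51/128; 13/32; 7/16; 1/2; 1 } ⇒ 1611/4096
edge 14 of 14 (BLUE): { 0; 1/4; 3/8; 25/64; 201/512; 805/2048; 1611/4096 | 403/1024; 101/256; 51/128; 13/32; 7/16; 1/2; 1 } ⇒ 3223/8192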